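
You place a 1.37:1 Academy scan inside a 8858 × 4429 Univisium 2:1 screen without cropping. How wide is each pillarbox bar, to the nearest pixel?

Since 1.370 < 2.000, the scan is height-limited.
That makes the image 6067.73 px wide (4429 × 1.370).
Black = 8858 − 6067.73 = 2790.27 px, or 1395.13 per bar.

1395 px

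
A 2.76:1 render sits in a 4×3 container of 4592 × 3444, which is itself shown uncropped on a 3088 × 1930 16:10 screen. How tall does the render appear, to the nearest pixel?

932 px

Inside the 4592×3444 canvas the render is width-limited at 4592.00 × 1663.77.
4×3 in 3088×1930: fills the height, so the intermediate becomes 2573.33 × 1930.00 — a scale of ×0.5604.
Applying the same ×0.5604: 1663.77 → 932.37.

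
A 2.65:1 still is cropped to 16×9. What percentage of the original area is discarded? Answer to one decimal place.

The height stays; only width is cut (since 16×9 is narrower than 2.65:1).
Area ratio = (1.778)/(2.650) = 67.09%; the remaining 32.91% is cropped out.

32.9%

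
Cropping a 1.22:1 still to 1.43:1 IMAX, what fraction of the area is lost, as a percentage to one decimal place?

Going from 1.22:1 to 1.43:1 IMAX means cutting height while keeping width.
Area ratio = (1.220)/(1.430) = 85.31%; the remaining 14.69% is cropped out.

14.7%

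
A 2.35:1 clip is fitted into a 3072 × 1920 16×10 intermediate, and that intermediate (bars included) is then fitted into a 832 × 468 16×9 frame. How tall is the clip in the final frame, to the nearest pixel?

Inside the 3072×1920 canvas the clip is width-limited at 3072.00 × 1307.23.
16×10 in 832×468: fills the height, so the intermediate becomes 748.80 × 468.00 — a scale of ×0.2437.
The clip scales with it: height 1307.23 × 0.2437 ≈ 318.64.

319 px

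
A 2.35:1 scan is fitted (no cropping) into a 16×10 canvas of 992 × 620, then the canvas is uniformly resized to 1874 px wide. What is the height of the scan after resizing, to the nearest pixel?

797 px

At 992×620 the scan is width-limited, so height = 992 / 2.350 ≈ 422.13 px.
The frame scales by 1874/992 = 1.8891; 422.13 × 1.8891 ≈ 797.45 px.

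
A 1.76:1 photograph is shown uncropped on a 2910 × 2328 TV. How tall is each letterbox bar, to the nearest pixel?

337 px

1.76:1 is wider than 5:4, so it spans the full width.
Content height = 2910 / 1.760 ≈ 1653.41 px.
Black = 2328 − 1653.41 = 674.59 px, or 337.30 per bar.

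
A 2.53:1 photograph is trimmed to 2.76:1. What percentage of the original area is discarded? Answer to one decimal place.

8.3%

2.76:1 is wider than 2.53:1, so the crop keeps the full width and trims the height.
Area ratio = (2.530)/(2.760) = 91.67%; the remaining 8.33% is cropped out.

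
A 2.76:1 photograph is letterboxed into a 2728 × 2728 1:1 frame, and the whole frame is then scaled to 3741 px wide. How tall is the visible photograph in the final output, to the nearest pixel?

In the 2728×2728 frame the photograph fills the width: height = 2728 / 2.760 ≈ 988.41 px.
Scaling 2728 → 3741 is ×1.3713, so the height becomes 988.41 × 1.3713 ≈ 1355.43 px.

1355 px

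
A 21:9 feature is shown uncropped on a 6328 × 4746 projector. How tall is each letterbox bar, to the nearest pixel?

1017 px

Since 2.333 > 1.333, the feature is width-limited.
The feature is 6328 × 9/21 ≈ 2712.00 px tall.
Leftover height: 4746 − 2712.00 = 2034.00 px → 1017.00 each side.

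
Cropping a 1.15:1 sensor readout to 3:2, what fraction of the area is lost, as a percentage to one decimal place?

Going from 1.15:1 to 3:2 means cutting height while keeping width.
Fraction kept = (1.150)/(1.500) ≈ 76.67%, so 23.33% is lost.

23.3%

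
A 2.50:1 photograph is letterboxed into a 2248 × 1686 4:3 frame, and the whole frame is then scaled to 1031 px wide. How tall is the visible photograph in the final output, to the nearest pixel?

412 px

In the 2248×1686 frame the photograph fills the width: height = 2248 / 2.500 ≈ 899.20 px.
Resizing to 1031 px wide multiplies everything by 0.4586: 899.20 → 412.40 px.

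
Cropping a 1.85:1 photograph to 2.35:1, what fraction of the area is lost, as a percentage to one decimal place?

21.3%

2.35:1 is wider than 1.85:1, so the crop keeps the full width and trims the height.
(1.850)/(2.350) ≈ 0.787 of the area survives, leaving 21.28% discarded.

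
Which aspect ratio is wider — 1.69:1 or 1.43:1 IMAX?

1.69 and 1.43; 1.69 > 1.43.

1.69:1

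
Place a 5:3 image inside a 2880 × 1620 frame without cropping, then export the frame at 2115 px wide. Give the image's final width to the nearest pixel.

Fitted into 2880×1620, the image spans the height; its width is 1620 × 5/3 ≈ 2700.00 px.
Resizing to 2115 px wide multiplies everything by 0.7344: 2700.00 → 1982.81 px.

1983 px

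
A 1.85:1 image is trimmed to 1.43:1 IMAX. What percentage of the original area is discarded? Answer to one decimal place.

The height stays; only width is cut (since 1.43:1 IMAX is narrower than 1.85:1).
(1.430)/(1.850) ≈ 0.773 of the area survives, leaving 22.70% discarded.

22.7%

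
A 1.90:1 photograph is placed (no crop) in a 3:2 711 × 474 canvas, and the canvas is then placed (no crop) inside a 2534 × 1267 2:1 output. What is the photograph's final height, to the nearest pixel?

1.90:1 in 711×474: fills the width, so the photograph is 711.00 × 374.21.
The 3:2 canvas is height-limited in 2534×1267, giving 1900.50 × 1267.00; scale factor 2.6730.
Applying the same ×2.6730: 374.21 → 1000.26.

1000 px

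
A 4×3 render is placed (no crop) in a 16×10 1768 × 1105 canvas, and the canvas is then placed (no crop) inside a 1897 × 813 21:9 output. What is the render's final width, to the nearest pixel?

First fit — 4×3 into 1768×1105 spans the height: 1473.33 × 1105.00.
16×10 in 1897×813: fills the height, so the intermediate becomes 1300.80 × 813.00 — a scale of ×0.7357.
The render scales with it: width 1473.33 × 0.7357 ≈ 1084.00.

1084 px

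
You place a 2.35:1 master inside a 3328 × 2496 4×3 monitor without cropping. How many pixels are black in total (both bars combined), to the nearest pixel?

3593674 pixels

2.35:1 (2.350) > 4×3 (1.333), so the master fills the width.
The master is 3328 / 2.350 ≈ 1416.1702 px tall.
2496 − 1416.1702 = 1079.8298 px of bars.
That's 1079.8298 × 3328 ≈ 3593674 black pixels.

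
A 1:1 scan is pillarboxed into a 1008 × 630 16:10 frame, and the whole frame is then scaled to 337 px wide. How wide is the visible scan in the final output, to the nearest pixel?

211 px

At 1008×630 the scan is height-limited, so width = 630 × 1/1 ≈ 630.00 px.
Resizing to 337 px wide multiplies everything by 0.3343: 630.00 → 210.62 px.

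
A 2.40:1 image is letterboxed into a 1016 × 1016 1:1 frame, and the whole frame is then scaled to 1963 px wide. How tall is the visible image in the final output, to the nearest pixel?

818 px

At 1016×1016 the image is width-limited, so height = 1016 / 2.400 ≈ 423.33 px.
The frame scales by 1963/1016 = 1.9321; 423.33 × 1.9321 ≈ 817.92 px.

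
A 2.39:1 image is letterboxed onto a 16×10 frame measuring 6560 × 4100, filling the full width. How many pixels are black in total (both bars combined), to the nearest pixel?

That makes the image 2744.7699 px tall (6560 / 2.390).
4100 − 2744.7699 = 1355.2301 px of bars.
That's 1355.2301 × 6560 ≈ 8890310 black pixels.

8890310 pixels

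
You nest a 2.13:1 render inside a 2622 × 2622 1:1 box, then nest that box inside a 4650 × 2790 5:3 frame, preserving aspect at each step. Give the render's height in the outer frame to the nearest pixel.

2.13:1 in 2622×2622: fills the width, so the render is 2622.00 × 1230.99.
1:1 in 4650×2790: fills the height, so the intermediate becomes 2790.00 × 2790.00 — a scale of ×1.0641.
So the render's height is 1230.99 × 1.0641 ≈ 1309.86.

1310 px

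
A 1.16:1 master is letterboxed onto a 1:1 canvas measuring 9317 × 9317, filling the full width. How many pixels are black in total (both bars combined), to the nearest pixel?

That makes the image 8031.8966 px tall (9317 / 1.160).
Leftover height: 9317 − 8031.8966 = 1285.1034 px.
That's 1285.1034 × 9317 ≈ 11973309 black pixels.

11973309 pixels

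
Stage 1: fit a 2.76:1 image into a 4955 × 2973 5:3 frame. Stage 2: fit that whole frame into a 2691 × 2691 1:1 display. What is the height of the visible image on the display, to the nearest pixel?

975 px

2.76:1 in 4955×2973: fills the width, so the image is 4955.00 × 1795.29.
The 5:3 canvas is width-limited in 2691×2691, giving 2691.00 × 1614.60; scale factor 0.5431.
The image scales with it: height 1795.29 × 0.5431 ≈ 975.00.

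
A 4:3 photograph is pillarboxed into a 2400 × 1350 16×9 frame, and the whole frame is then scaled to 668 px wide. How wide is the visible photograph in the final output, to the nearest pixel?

501 px

At 2400×1350 the photograph is height-limited, so width = 1350 × 4/3 ≈ 1800.00 px.
The frame scales by 668/2400 = 0.2783; 1800.00 × 0.2783 ≈ 501.00 px.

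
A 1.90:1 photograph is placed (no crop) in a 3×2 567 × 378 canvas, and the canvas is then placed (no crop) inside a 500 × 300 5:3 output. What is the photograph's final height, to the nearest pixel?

First fit — 1.90:1 into 567×378 spans the width: 567.00 × 298.42.
3×2 in 500×300: fills the height, so the intermediate becomes 450.00 × 300.00 — a scale of ×0.7937.
The photograph scales with it: height 298.42 × 0.7937 ≈ 236.84.

237 px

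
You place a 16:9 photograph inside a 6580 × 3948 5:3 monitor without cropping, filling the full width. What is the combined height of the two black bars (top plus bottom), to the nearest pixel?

247 px

The photograph is 6580 × 9/16 ≈ 3701.25 px tall.
Leftover height: 3948 − 3701.25 = 246.75 px.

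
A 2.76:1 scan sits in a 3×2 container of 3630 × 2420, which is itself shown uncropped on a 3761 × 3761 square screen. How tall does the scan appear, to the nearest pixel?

1363 px

2.76:1 in 3630×2420: fills the width, so the scan is 3630.00 × 1315.22.
Second fit — the 3×2 canvas into 3761×3761 spans the width: 3761.00 × 2507.33 (×1.0361 from 3630×2420).
Applying the same ×1.0361: 1315.22 → 1362.68.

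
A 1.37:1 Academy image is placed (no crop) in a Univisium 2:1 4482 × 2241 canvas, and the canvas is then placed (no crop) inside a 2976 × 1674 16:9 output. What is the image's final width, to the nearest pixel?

First fit — 1.37:1 Academy into 4482×2241 spans the height: 3070.17 × 2241.00.
Second fit — the Univisium 2:1 canvas into 2976×1674 spans the width: 2976.00 × 1488.00 (×0.6640 from 4482×2241).
The image scales with it: width 3070.17 × 0.6640 ≈ 2038.56.

2039 px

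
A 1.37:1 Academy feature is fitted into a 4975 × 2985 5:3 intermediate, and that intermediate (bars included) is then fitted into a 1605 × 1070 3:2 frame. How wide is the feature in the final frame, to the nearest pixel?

1.37:1 Academy in 4975×2985: fills the height, so the feature is 4089.45 × 2985.00.
The 5:3 canvas is width-limited in 1605×1070, giving 1605.00 × 963.00; scale factor 0.3226.
The feature scales with it: width 4089.45 × 0.3226 ≈ 1319.31.

1319 px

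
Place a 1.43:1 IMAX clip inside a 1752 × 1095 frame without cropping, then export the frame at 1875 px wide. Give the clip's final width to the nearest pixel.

1676 px

At 1752×1095 the clip is height-limited, so width = 1095 × 1.430 ≈ 1565.85 px.
Resizing to 1875 px wide multiplies everything by 1.0702: 1565.85 → 1675.78 px.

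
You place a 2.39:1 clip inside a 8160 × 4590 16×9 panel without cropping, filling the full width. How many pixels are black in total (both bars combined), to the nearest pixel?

9594316 pixels

That makes the image 3414.2259 px tall (8160 / 2.390).
Black = 4590 − 3414.2259 = 1175.7741 px.
Across the 8160-px span: 1175.7741 × 8160 ≈ 9594316 px.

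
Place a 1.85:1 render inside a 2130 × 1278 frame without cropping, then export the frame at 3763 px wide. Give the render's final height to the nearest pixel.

2034 px

In the 2130×1278 frame the render fills the width: height = 2130 / 1.850 ≈ 1151.35 px.
Resizing to 3763 px wide multiplies everything by 1.7667: 1151.35 → 2034.05 px.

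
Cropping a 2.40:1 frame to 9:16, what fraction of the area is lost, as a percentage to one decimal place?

9:16 is narrower than 2.40:1, so the crop keeps the full height and trims the width.
(0.562)/(2.400) ≈ 0.234 of the area survives, leaving 76.56% discarded.

76.6%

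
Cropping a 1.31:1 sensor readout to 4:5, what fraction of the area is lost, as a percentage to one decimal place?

4:5 is narrower than 1.31:1, so the crop keeps the full height and trims the width.
(0.800)/(1.310) ≈ 0.611 of the area survives, leaving 38.93% discarded.

38.9%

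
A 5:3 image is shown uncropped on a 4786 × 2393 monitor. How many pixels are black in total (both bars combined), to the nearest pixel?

Since 1.667 < 2.000, the image is height-limited.
The image is 2393 × 5/3 ≈ 3988.3333 px wide.
4786 − 3988.3333 = 797.6667 px of bars.
Across the 2393-px span: 797.6667 × 2393 ≈ 1908816 px.

1908816 pixels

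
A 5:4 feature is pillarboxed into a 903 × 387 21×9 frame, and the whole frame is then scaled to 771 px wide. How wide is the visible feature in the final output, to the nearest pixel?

In the 903×387 frame the feature fills the height: width = 387 × 5/4 ≈ 483.75 px.
Scaling 903 → 771 is ×0.8538, so the width becomes 483.75 × 0.8538 ≈ 413.04 px.

413 px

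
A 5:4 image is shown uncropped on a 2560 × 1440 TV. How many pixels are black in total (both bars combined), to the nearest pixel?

1094400 pixels

5:4 (1.250) < 16:9 (1.778), so the image fills the height.
That makes the image 1800.0000 px wide (1440 × 5/4).
Leftover width: 2560 − 1800.0000 = 760.0000 px.
Bar area = 760.0000 × 1440 ≈ 1094400 px.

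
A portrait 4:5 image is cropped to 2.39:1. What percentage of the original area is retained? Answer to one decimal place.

33.5%

2.39:1 is wider than portrait 4:5, so the crop keeps the full width and trims the height.
Fraction kept = (0.800)/(2.390) ≈ 33.47%.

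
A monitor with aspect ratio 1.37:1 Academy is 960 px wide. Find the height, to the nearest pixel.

701 px

At 1.37:1 Academy, 960 / 1.370 ≈ 700.73.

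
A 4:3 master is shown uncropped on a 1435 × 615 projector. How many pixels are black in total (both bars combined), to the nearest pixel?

4:3 is narrower than 21:9, so it spans the full height.
Content width = 615 × 4/3 ≈ 820.0000 px.
Leftover width: 1435 − 820.0000 = 615.0000 px.
Across the 615-px span: 615.0000 × 615 ≈ 378225 px.

378225 pixels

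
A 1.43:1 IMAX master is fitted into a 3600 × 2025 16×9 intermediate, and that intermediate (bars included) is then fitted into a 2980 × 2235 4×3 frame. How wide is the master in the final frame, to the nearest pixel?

2397 px

First fit — 1.43:1 IMAX into 3600×2025 spans the height: 2895.75 × 2025.00.
16×9 in 2980×2235: fills the width, so the intermediate becomes 2980.00 × 1676.25 — a scale of ×0.8278.
Applying the same ×0.8278: 2895.75 → 2397.04.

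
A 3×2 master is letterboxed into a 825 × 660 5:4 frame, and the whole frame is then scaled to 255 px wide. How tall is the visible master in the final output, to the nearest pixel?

At 825×660 the master is width-limited, so height = 825 × 2/3 ≈ 550.00 px.
The frame scales by 255/825 = 0.3091; 550.00 × 0.3091 ≈ 170.00 px.

170 px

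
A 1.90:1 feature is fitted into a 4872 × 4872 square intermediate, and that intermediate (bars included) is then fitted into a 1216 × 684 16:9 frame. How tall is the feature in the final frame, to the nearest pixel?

360 px

1.90:1 in 4872×4872: fills the width, so the feature is 4872.00 × 2564.21.
Second fit — the square canvas into 1216×684 spans the height: 684.00 × 684.00 (×0.1404 from 4872×4872).
Applying the same ×0.1404: 2564.21 → 360.00.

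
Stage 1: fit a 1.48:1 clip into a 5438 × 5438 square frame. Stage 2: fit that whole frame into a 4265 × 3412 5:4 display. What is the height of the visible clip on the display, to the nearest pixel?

1.48:1 in 5438×5438: fills the width, so the clip is 5438.00 × 3674.32.
The square canvas is height-limited in 4265×3412, giving 3412.00 × 3412.00; scale factor 0.6274.
So the clip's height is 3674.32 × 0.6274 ≈ 2305.41.

2305 px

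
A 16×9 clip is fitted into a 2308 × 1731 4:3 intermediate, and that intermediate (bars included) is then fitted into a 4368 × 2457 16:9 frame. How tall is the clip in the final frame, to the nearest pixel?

1843 px

Inside the 2308×1731 canvas the clip is width-limited at 2308.00 × 1298.25.
The 4:3 canvas is height-limited in 4368×2457, giving 3276.00 × 2457.00; scale factor 1.4194.
So the clip's height is 1298.25 × 1.4194 ≈ 1842.75.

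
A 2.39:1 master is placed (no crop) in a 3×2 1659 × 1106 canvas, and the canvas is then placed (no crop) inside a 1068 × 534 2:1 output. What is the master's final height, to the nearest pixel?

2.39:1 in 1659×1106: fills the width, so the master is 1659.00 × 694.14.
The 3×2 canvas is height-limited in 1068×534, giving 801.00 × 534.00; scale factor 0.4828.
Applying the same ×0.4828: 694.14 → 335.15.

335 px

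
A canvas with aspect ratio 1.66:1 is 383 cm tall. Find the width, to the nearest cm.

383 × 1.660 = 635.78.

636 cm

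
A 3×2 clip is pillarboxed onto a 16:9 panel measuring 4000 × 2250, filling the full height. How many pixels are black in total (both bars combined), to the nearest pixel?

The clip is 2250 × 3/2 ≈ 3375.0000 px wide.
Leftover width: 4000 − 3375.0000 = 625.0000 px.
Bar area = 625.0000 × 2250 ≈ 1406250 px.

1406250 pixels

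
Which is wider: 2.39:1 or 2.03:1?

2.39 and 2.03; 2.39 > 2.03.

2.39:1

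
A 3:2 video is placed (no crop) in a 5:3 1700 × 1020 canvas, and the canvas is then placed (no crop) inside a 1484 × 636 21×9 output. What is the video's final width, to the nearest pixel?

3:2 in 1700×1020: fills the height, so the video is 1530.00 × 1020.00.
5:3 in 1484×636: fills the height, so the intermediate becomes 1060.00 × 636.00 — a scale of ×0.6235.
The video scales with it: width 1530.00 × 0.6235 ≈ 954.00.

954 px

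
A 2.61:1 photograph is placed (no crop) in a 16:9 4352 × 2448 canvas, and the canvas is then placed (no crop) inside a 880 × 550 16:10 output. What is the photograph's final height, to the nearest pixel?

337 px

2.61:1 in 4352×2448: fills the width, so the photograph is 4352.00 × 1667.43.
16:9 in 880×550: fills the width, so the intermediate becomes 880.00 × 495.00 — a scale of ×0.2022.
The photograph scales with it: height 1667.43 × 0.2022 ≈ 337.16.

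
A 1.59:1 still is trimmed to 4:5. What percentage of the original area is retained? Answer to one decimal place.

50.3%

The height stays; only width is cut (since 4:5 is narrower than 1.59:1).
(0.800)/(1.590) ≈ 0.503 of the area survives.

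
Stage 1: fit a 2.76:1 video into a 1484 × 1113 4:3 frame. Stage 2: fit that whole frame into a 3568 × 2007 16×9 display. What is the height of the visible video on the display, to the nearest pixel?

2.76:1 in 1484×1113: fills the width, so the video is 1484.00 × 537.68.
4:3 in 3568×2007: fills the height, so the intermediate becomes 2676.00 × 2007.00 — a scale of ×1.8032.
The video scales with it: height 537.68 × 1.8032 ≈ 969.57.

970 px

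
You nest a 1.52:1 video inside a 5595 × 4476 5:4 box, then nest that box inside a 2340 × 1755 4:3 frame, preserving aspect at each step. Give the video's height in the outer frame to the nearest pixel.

First fit — 1.52:1 into 5595×4476 spans the width: 5595.00 × 3680.92.
The 5:4 canvas is height-limited in 2340×1755, giving 2193.75 × 1755.00; scale factor 0.3921.
The video scales with it: height 3680.92 × 0.3921 ≈ 1443.26.

1443 px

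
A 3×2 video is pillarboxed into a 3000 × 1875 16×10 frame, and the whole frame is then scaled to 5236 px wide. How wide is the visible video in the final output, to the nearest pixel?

4909 px

At 3000×1875 the video is height-limited, so width = 1875 × 3/2 ≈ 2812.50 px.
Scaling 3000 → 5236 is ×1.7453, so the width becomes 2812.50 × 1.7453 ≈ 4908.75 px.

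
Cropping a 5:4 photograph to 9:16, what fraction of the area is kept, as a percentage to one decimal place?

9:16 is narrower than 5:4, so the crop keeps the full height and trims the width.
Area ratio = (0.562)/(1.250) = 45.00% retained.

45.0%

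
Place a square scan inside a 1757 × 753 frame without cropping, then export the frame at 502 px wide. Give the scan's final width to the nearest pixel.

215 px

Fitted into 1757×753, the scan spans the height; its width is 753 × 1/1 ≈ 753.00 px.
Scaling 1757 → 502 is ×0.2857, so the width becomes 753.00 × 0.2857 ≈ 215.14 px.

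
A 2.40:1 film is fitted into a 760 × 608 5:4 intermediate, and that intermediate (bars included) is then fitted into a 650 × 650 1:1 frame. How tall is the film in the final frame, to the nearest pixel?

271 px

Inside the 760×608 canvas the film is width-limited at 760.00 × 316.67.
5:4 in 650×650: fills the width, so the intermediate becomes 650.00 × 520.00 — a scale of ×0.8553.
So the film's height is 316.67 × 0.8553 ≈ 270.83.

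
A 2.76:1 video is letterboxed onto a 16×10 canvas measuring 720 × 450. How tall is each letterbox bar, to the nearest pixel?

95 px

Since 2.760 > 1.600, the video is width-limited.
The video is 720 / 2.760 ≈ 260.87 px tall.
Leftover height: 450 − 260.87 = 189.13 px → 94.57 each side.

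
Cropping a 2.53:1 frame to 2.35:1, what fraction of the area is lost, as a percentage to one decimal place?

2.35:1 is narrower than 2.53:1, so the crop keeps the full height and trims the width.
Area ratio = (2.350)/(2.530) = 92.89%; the remaining 7.11% is cropped out.

7.1%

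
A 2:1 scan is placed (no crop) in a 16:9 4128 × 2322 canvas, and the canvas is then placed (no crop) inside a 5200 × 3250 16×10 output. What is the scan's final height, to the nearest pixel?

2600 px

2:1 in 4128×2322: fills the width, so the scan is 4128.00 × 2064.00.
Second fit — the 16:9 canvas into 5200×3250 spans the width: 5200.00 × 2925.00 (×1.2597 from 4128×2322).
Applying the same ×1.2597: 2064.00 → 2600.00.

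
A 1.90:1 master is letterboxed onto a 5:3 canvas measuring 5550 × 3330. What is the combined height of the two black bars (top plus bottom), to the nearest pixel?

1.90:1 is wider than 5:3, so it spans the full width.
Content height = 5550 / 1.900 ≈ 2921.05 px.
Leftover height: 3330 − 2921.05 = 408.95 px.

409 px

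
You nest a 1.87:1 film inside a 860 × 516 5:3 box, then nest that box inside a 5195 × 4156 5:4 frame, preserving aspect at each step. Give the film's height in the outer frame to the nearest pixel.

2778 px

First fit — 1.87:1 into 860×516 spans the width: 860.00 × 459.89.
Second fit — the 5:3 canvas into 5195×4156 spans the width: 5195.00 × 3117.00 (×6.0407 from 860×516).
The film scales with it: height 459.89 × 6.0407 ≈ 2778.07.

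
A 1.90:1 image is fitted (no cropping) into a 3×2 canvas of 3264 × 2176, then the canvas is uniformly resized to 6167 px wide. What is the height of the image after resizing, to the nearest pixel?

At 3264×2176 the image is width-limited, so height = 3264 / 1.900 ≈ 1717.89 px.
Resizing to 6167 px wide multiplies everything by 1.8894: 1717.89 → 3245.79 px.

3246 px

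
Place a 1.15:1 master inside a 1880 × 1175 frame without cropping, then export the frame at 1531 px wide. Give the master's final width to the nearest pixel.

At 1880×1175 the master is height-limited, so width = 1175 × 1.150 ≈ 1351.25 px.
The frame scales by 1531/1880 = 0.8144; 1351.25 × 0.8144 ≈ 1100.41 px.

1100 px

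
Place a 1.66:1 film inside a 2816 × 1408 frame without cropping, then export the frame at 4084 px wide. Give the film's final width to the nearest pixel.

3390 px

Fitted into 2816×1408, the film spans the height; its width is 1408 × 1.660 ≈ 2337.28 px.
Resizing to 4084 px wide multiplies everything by 1.4503: 2337.28 → 3389.72 px.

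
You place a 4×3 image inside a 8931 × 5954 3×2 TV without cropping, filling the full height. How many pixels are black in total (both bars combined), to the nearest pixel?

That makes the image 7938.6667 px wide (5954 × 4/3).
Black = 8931 − 7938.6667 = 992.3333 px.
Across the 5954-px span: 992.3333 × 5954 ≈ 5908353 px.

5908353 pixels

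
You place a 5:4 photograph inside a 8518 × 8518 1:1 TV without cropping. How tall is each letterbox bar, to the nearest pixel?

5:4 is wider than 1:1, so it spans the full width.
That makes the image 6814.40 px tall (8518 × 4/5).
Leftover height: 8518 − 6814.40 = 1703.60 px → 851.80 each side.

852 px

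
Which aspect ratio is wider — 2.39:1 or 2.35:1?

2.39 and 2.35; 2.39 > 2.35.

2.39:1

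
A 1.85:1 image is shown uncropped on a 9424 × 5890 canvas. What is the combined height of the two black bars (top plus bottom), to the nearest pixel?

1.85:1 is wider than 16×10, so it spans the full width.
Content height = 9424 / 1.850 ≈ 5094.05 px.
Black = 5890 − 5094.05 = 795.95 px.

796 px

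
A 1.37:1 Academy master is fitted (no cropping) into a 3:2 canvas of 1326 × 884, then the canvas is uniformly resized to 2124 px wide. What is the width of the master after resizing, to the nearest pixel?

In the 1326×884 frame the master fills the height: width = 884 × 1.370 ≈ 1211.08 px.
Scaling 1326 → 2124 is ×1.6018, so the width becomes 1211.08 × 1.6018 ≈ 1939.92 px.

1940 px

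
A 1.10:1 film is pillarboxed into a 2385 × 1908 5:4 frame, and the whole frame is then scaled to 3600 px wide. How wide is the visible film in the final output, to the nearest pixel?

3168 px

In the 2385×1908 frame the film fills the height: width = 1908 × 1.100 ≈ 2098.80 px.
Resizing to 3600 px wide multiplies everything by 1.5094: 2098.80 → 3168.00 px.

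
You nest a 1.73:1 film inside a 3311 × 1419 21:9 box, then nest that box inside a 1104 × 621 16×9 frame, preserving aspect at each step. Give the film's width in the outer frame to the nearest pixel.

First fit — 1.73:1 into 3311×1419 spans the height: 2454.87 × 1419.00.
The 21:9 canvas is width-limited in 1104×621, giving 1104.00 × 473.14; scale factor 0.3334.
So the film's width is 2454.87 × 0.3334 ≈ 818.54.

819 px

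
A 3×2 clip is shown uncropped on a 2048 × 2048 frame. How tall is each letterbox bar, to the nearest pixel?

341 px

3×2 is wider than 1:1, so it spans the full width.
The clip is 2048 × 2/3 ≈ 1365.33 px tall.
Black = 2048 − 1365.33 = 682.67 px, or 341.33 per bar.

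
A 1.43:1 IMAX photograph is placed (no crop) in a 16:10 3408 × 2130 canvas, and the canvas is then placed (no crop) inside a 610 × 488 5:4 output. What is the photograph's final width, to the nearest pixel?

545 px

First fit — 1.43:1 IMAX into 3408×2130 spans the height: 3045.90 × 2130.00.
The 16:10 canvas is width-limited in 610×488, giving 610.00 × 381.25; scale factor 0.1790.
Applying the same ×0.1790: 3045.90 → 545.19.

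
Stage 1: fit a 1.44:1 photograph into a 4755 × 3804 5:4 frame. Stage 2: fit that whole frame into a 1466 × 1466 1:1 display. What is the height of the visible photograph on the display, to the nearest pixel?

1.44:1 in 4755×3804: fills the width, so the photograph is 4755.00 × 3302.08.
5:4 in 1466×1466: fills the width, so the intermediate becomes 1466.00 × 1172.80 — a scale of ×0.3083.
The photograph scales with it: height 3302.08 × 0.3083 ≈ 1018.06.

1018 px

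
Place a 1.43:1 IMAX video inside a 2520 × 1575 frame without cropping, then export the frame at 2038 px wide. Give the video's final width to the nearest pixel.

Fitted into 2520×1575, the video spans the height; its width is 1575 × 1.430 ≈ 2252.25 px.
Resizing to 2038 px wide multiplies everything by 0.8087: 2252.25 → 1821.46 px.

1821 px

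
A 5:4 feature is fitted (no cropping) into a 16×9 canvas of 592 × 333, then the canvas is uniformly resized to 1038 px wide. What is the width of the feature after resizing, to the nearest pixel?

730 px

At 592×333 the feature is height-limited, so width = 333 × 5/4 ≈ 416.25 px.
Resizing to 1038 px wide multiplies everything by 1.7534: 416.25 → 729.84 px.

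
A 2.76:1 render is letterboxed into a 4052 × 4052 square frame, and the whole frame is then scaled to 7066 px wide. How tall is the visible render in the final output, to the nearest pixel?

Fitted into 4052×4052, the render spans the width; its height is 4052 / 2.760 ≈ 1468.12 px.
The frame scales by 7066/4052 = 1.7438; 1468.12 × 1.7438 ≈ 2560.14 px.

2560 px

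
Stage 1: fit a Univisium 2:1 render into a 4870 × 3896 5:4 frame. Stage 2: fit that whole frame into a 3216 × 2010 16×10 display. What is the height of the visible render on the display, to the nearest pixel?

1256 px

Inside the 4870×3896 canvas the render is width-limited at 4870.00 × 2435.00.
5:4 in 3216×2010: fills the height, so the intermediate becomes 2512.50 × 2010.00 — a scale of ×0.5159.
So the render's height is 2435.00 × 0.5159 ≈ 1256.25.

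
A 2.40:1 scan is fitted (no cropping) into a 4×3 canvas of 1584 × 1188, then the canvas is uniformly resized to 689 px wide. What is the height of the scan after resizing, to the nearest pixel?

Fitted into 1584×1188, the scan spans the width; its height is 1584 / 2.400 ≈ 660.00 px.
Resizing to 689 px wide multiplies everything by 0.4350: 660.00 → 287.08 px.

287 px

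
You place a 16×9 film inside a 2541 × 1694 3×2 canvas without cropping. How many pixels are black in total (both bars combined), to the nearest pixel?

672571 pixels

Since 1.778 > 1.500, the film is width-limited.
The film is 2541 × 9/16 ≈ 1429.3125 px tall.
1694 − 1429.3125 = 264.6875 px of bars.
Bar area = 264.6875 × 2541 ≈ 672571 px.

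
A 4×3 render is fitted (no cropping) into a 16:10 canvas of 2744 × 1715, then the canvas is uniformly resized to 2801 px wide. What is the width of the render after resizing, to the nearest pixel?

2334 px

In the 2744×1715 frame the render fills the height: width = 1715 × 4/3 ≈ 2286.67 px.
Resizing to 2801 px wide multiplies everything by 1.0208: 2286.67 → 2334.17 px.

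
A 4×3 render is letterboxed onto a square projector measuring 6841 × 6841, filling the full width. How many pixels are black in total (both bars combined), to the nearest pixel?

The render is 6841 × 3/4 ≈ 5130.7500 px tall.
Leftover height: 6841 − 5130.7500 = 1710.2500 px.
That's 1710.2500 × 6841 ≈ 11699820 black pixels.

11699820 pixels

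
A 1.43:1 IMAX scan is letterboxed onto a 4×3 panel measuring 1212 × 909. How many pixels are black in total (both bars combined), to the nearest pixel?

Since 1.430 > 1.333, the scan is width-limited.
That makes the image 847.5524 px tall (1212 / 1.430).
909 − 847.5524 = 61.4476 px of bars.
Across the 1212-px span: 61.4476 × 1212 ≈ 74474 px.

74474 pixels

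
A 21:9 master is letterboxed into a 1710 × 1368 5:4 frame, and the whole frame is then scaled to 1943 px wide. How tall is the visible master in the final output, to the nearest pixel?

833 px

In the 1710×1368 frame the master fills the width: height = 1710 × 9/21 ≈ 732.86 px.
The frame scales by 1943/1710 = 1.1363; 732.86 × 1.1363 ≈ 832.71 px.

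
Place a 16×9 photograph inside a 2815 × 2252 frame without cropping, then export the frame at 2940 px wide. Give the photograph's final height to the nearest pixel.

In the 2815×2252 frame the photograph fills the width: height = 2815 × 9/16 ≈ 1583.44 px.
Resizing to 2940 px wide multiplies everything by 1.0444: 1583.44 → 1653.75 px.

1654 px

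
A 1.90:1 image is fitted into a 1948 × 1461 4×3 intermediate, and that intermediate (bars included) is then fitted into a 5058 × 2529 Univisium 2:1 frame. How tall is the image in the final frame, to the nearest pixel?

1775 px

1.90:1 in 1948×1461: fills the width, so the image is 1948.00 × 1025.26.
Second fit — the 4×3 canvas into 5058×2529 spans the height: 3372.00 × 2529.00 (×1.7310 from 1948×1461).
Applying the same ×1.7310: 1025.26 → 1774.74.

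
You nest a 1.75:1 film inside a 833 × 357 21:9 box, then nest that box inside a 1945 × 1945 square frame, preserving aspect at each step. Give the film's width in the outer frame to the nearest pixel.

1.75:1 in 833×357: fills the height, so the film is 624.75 × 357.00.
21:9 in 1945×1945: fills the width, so the intermediate becomes 1945.00 × 833.57 — a scale of ×2.3349.
So the film's width is 624.75 × 2.3349 ≈ 1458.75.

1459 px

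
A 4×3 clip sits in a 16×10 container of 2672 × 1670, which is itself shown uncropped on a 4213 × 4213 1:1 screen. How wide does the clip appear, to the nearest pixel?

3511 px

First fit — 4×3 into 2672×1670 spans the height: 2226.67 × 1670.00.
16×10 in 4213×4213: fills the width, so the intermediate becomes 4213.00 × 2633.12 — a scale of ×1.5767.
So the clip's width is 2226.67 × 1.5767 ≈ 3510.83.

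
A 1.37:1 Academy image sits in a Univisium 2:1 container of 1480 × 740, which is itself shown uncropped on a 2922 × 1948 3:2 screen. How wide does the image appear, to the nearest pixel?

Inside the 1480×740 canvas the image is height-limited at 1013.80 × 740.00.
The Univisium 2:1 canvas is width-limited in 2922×1948, giving 2922.00 × 1461.00; scale factor 1.9743.
So the image's width is 1013.80 × 1.9743 ≈ 2001.57.

2002 px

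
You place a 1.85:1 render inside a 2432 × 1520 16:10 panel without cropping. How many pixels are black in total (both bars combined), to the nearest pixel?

499546 pixels

1.85:1 (1.850) > 16:10 (1.600), so the render fills the width.
The render is 2432 / 1.850 ≈ 1314.5946 px tall.
Black = 1520 − 1314.5946 = 205.4054 px.
That's 205.4054 × 2432 ≈ 499546 black pixels.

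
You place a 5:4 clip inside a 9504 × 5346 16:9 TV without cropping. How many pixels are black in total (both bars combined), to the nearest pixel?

15083739 pixels

5:4 is narrower than 16:9, so it spans the full height.
Content width = 5346 × 5/4 ≈ 6682.5000 px.
Leftover width: 9504 − 6682.5000 = 2821.5000 px.
Across the 5346-px span: 2821.5000 × 5346 ≈ 15083739 px.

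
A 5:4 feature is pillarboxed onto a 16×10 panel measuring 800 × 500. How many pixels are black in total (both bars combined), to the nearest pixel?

87500 pixels

5:4 (1.250) < 16×10 (1.600), so the feature fills the height.
The feature is 500 × 5/4 ≈ 625.0000 px wide.
800 − 625.0000 = 175.0000 px of bars.
Bar area = 175.0000 × 500 ≈ 87500 px.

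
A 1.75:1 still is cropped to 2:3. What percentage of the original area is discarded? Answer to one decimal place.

61.9%

Going from 1.75:1 to 2:3 means cutting width while keeping height.
Fraction kept = (0.667)/(1.750) ≈ 38.10%, so 61.90% is lost.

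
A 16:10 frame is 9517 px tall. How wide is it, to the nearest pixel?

15227 px

Width = 9517 / 10 × 16 = 15227.20.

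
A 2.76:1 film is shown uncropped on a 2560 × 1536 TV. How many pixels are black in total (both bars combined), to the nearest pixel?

Since 2.760 > 1.667, the film is width-limited.
The film is 2560 / 2.760 ≈ 927.5362 px tall.
Black = 1536 − 927.5362 = 608.4638 px.
Bar area = 608.4638 × 2560 ≈ 1557667 px.

1557667 pixels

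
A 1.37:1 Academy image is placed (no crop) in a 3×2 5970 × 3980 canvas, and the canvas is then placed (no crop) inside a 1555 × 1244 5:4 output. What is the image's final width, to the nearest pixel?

1420 px

Inside the 5970×3980 canvas the image is height-limited at 5452.60 × 3980.00.
Second fit — the 3×2 canvas into 1555×1244 spans the width: 1555.00 × 1036.67 (×0.2605 from 5970×3980).
Applying the same ×0.2605: 5452.60 → 1420.23.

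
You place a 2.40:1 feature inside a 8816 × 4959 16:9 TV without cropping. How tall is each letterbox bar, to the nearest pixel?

2.40:1 (2.400) > 16:9 (1.778), so the feature fills the width.
Content height = 8816 / 2.400 ≈ 3673.33 px.
4959 − 3673.33 = 1285.67 px of bars (642.83 each).

643 px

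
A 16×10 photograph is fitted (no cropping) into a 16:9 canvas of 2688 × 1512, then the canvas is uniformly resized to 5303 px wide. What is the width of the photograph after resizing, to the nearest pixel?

In the 2688×1512 frame the photograph fills the height: width = 1512 × 16/10 ≈ 2419.20 px.
Scaling 2688 → 5303 is ×1.9728, so the width becomes 2419.20 × 1.9728 ≈ 4772.70 px.

4773 px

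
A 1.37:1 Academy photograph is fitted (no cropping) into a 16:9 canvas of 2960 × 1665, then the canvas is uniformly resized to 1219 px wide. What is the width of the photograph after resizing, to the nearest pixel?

In the 2960×1665 frame the photograph fills the height: width = 1665 × 1.370 ≈ 2281.05 px.
Scaling 2960 → 1219 is ×0.4118, so the width becomes 2281.05 × 0.4118 ≈ 939.39 px.

939 px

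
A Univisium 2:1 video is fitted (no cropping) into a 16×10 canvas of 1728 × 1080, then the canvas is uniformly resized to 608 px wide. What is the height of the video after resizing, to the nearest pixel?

304 px

In the 1728×1080 frame the video fills the width: height = 1728 × 1/2 ≈ 864.00 px.
Scaling 1728 → 608 is ×0.3519, so the height becomes 864.00 × 0.3519 ≈ 304.00 px.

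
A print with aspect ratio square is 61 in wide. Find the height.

61 × 1/1 = 61.

61 in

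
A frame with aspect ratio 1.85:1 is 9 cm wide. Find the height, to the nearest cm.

At 1.85:1, 9 / 1.850 ≈ 4.86.

5 cm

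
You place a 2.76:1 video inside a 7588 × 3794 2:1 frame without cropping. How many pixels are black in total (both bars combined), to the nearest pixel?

2.76:1 is wider than 2:1, so it spans the full width.
Content height = 7588 / 2.760 ≈ 2749.2754 px.
Black = 3794 − 2749.2754 = 1044.7246 px.
That's 1044.7246 × 7588 ≈ 7927371 black pixels.

7927371 pixels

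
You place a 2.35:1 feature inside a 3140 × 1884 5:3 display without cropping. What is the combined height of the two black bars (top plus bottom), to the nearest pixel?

548 px

Since 2.350 > 1.667, the feature is width-limited.
Content height = 3140 / 2.350 ≈ 1336.17 px.
Black = 1884 − 1336.17 = 547.83 px.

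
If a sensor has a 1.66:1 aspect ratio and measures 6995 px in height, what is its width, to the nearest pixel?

At 1.66:1, 6995 × 1.660 ≈ 11611.70.

11612 px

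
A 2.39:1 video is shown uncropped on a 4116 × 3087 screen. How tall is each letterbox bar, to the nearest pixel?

682 px

2.39:1 (2.390) > 4×3 (1.333), so the video fills the width.
Content height = 4116 / 2.390 ≈ 1722.18 px.
3087 − 1722.18 = 1364.82 px of bars (682.41 each).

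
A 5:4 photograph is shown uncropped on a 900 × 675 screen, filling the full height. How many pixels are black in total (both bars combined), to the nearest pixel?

The photograph is 675 × 5/4 ≈ 843.7500 px wide.
Black = 900 − 843.7500 = 56.2500 px.
That's 56.2500 × 675 ≈ 37969 black pixels.

37969 pixels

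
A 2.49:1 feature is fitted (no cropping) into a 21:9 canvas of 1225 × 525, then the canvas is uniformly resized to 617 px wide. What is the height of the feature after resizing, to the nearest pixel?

248 px

At 1225×525 the feature is width-limited, so height = 1225 / 2.490 ≈ 491.97 px.
Resizing to 617 px wide multiplies everything by 0.5037: 491.97 → 247.79 px.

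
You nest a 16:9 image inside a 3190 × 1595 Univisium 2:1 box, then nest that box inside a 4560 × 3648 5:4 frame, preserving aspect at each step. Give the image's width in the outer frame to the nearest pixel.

First fit — 16:9 into 3190×1595 spans the height: 2835.56 × 1595.00.
The Univisium 2:1 canvas is width-limited in 4560×3648, giving 4560.00 × 2280.00; scale factor 1.4295.
So the image's width is 2835.56 × 1.4295 ≈ 4053.33.

4053 px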